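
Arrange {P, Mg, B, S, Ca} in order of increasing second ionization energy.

Ca, Mg, P, S, B

After 1 electron has been removed, what remains? P⁺ still has 4 valence electrons; Mg⁺ still has 1 valence electron; B⁺ still has 2 valence electrons; S⁺ still has 5 valence electrons; Ca⁺ still has 1 valence electron.
All are still removing valence electrons, so compare the +1 ions as you would atoms: IE_2 generally rises across a period (higher Z_eff) and falls down a group (larger shell), subject to the usual subshell exceptions.
Valence configurations: P⁺ [Ne]3s²3p², Mg⁺ [Ne]3s¹, B⁺ [He]2s², S⁺ [Ne]3s²3p³, Ca⁺ [Ar]4s¹.
Tabulated IE_2 (kJ/mol): P 1907, Mg 1451, B 2427, S 2252, Ca 1145.
Overall IE_2 order: Ca < Mg < P < S < B.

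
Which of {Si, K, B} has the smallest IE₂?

Consider each +1 ion: Si⁺ still has 3 valence electrons; K⁺ is the bare [Ar] core; B⁺ still has 2 valence electrons.
Breaking into a closed-shell core is much more expensive than removing a leftover valence electron — K has the largest IE_2 here.
Valence configurations: Si⁺ [Ne]3s²3p¹, B⁺ [He]2s².
The numbers (kJ/mol): Si 1577, K 3052, B 2427.
So the second ionization energies run Si < B < K.

Si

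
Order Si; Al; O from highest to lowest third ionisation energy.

O > Si > Al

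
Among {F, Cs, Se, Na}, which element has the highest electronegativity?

F

EN rises left→right (higher Z_eff, smaller atoms) and falls top→bottom (larger, more shielded atoms).
These span different periods and groups, so the two trends combine.
Na > Cs: Na sits above Cs in group 1, so the down-group effect alone puts Na higher.
Se > Na: period and group pull opposite ways; the across-period shift dominates (2.55 vs 0.93).
F > Se: relative to Se, both the across-period and down-group shifts push F's electronegativity up.
Approximate values (Pauling): F 3.98, Na 0.93, Se 2.55, Cs 0.79.
The highest electronegativity among these belongs to F.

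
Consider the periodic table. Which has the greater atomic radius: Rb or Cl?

Rb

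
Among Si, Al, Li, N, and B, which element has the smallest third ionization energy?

Al

IE_3 is the cost of taking one more electron from the +2 cation: Si²⁺ still has 2 valence electrons; Al²⁺ still has 1 valence electron; Li²⁺ is already 1 electron into the core; N²⁺ still has 3 valence electrons; B²⁺ still has 1 valence electron.
Pulling an electron out of a noble-gas core costs far more than removing a remaining valence electron, so Li sits at the high end of IE_3.
Valence configurations: Si²⁺ [Ne]3s², Al²⁺ [Ne]3s¹, N²⁺ [He]2s²2p¹, B²⁺ [He]2s¹.
Tabulated IE_3 (kJ/mol): Si 3232, Al 2745, Li 11815, N 4578, B 3660.
Hence IE_3: Al < Si < B < N < Li.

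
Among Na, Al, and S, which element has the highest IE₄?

The fourth ionization energy removes an electron from the +3 ion. For each element: Na³⁺ is already 2 electrons into the core; Al³⁺ is the bare [Ne] core; S³⁺ still has 3 valence electrons.
Breaking into a closed-shell core is much more expensive than removing a leftover valence electron — Na and Al have the largest IE_4 here.
The numbers (kJ/mol): Na 9543, Al 11577, S 4556.
So the fourth ionization energies run S < Na < Al.

Al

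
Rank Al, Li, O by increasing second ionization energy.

The second ionization energy removes an electron from the +1 ion. For each element: Al⁺ still has 2 valence electrons; Li⁺ is the bare [He] core; O⁺ still has 5 valence electrons.
Breaking into a closed-shell core is much more expensive than removing a leftover valence electron — Li has the largest IE_2 here.
Valence configurations: Al⁺ [Ne]3s², O⁺ [He]2s²2p³.
The numbers (kJ/mol): Al 1817, Li 7298, O 3388.
Overall IE_2 order: Al < O < Li.

Al, O, Li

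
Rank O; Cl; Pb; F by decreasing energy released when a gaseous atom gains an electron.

Cl, F, O, Pb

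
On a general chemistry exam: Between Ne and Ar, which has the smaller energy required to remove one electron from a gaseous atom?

Ar

Ne is in period 2, group 18; Ar is in period 3, group 18.
Removing the outermost electron gets harder across a period and easier down a group.
All are in group 18, so first ionization energy increases up the group.
So Ar has the smaller energy required to remove one electron from a gaseous atom (Ar < Ne).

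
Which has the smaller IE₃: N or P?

P

After 2 electrons have been removed, what remains? N²⁺ still has 3 valence electrons; P²⁺ still has 3 valence electrons.
All are still removing valence electrons, so compare the +2 ions as you would atoms: IE_3 generally rises across a period (higher Z_eff) and falls down a group (larger shell), subject to the usual subshell exceptions.
Valence configurations: N²⁺ [He]2s²2p¹, P²⁺ [Ne]3s²3p¹.
Tabulated IE_3 (kJ/mol): N 4578, P 2914.
So the third ionization energies run P < N.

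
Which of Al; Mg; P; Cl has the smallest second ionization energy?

Mg

Consider each +1 ion: Al⁺ still has 2 valence electrons; Mg⁺ still has 1 valence electron; P⁺ still has 4 valence electrons; Cl⁺ still has 6 valence electrons.
All are still removing valence electrons, so compare the +1 ions as you would atoms: IE_2 generally rises across a period (higher Z_eff) and falls down a group (larger shell), subject to the usual subshell exceptions.
Valence configurations: Al⁺ [Ne]3s², Mg⁺ [Ne]3s¹, P⁺ [Ne]3s²3p², Cl⁺ [Ne]3s²3p⁴.
Tabulated IE_2 (kJ/mol): Al 1817, Mg 1451, P 1907, Cl 2298.
Hence IE_2: Mg < Al < P < Cl.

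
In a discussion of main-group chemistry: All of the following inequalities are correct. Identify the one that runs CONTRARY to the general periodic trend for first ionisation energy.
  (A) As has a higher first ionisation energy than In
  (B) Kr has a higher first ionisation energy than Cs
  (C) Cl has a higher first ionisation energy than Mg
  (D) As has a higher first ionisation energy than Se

(D)

The general trend: first ionisation energy increases across a period and decreases down a group.
(A) As (period 4, group 15) vs In (period 5, group 13): the stated order agrees with the simple trend.
(B) Kr (period 4, group 18) vs Cs (period 6, group 1): the stated order agrees with the simple trend.
(C) Cl (period 3, group 17) vs Mg (period 3, group 2): the stated order agrees with the simple trend.
(D) As (period 4, group 15) vs Se (period 4, group 16): the stated order contradicts the simple trend.
The exception is (D): Se (4p⁴) ionizes more easily than half-filled As (4p³).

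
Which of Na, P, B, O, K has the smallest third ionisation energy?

IE_3 is the cost of taking one more electron from the +2 cation: Na²⁺ is already 1 electron into the core; P²⁺ still has 3 valence electrons; B²⁺ still has 1 valence electron; O²⁺ still has 4 valence electrons; K²⁺ is already 1 electron into the core.
Usually core removal costs more than valence removal, but here the competition is close: a tightly held n=2 valence electron can cost more to remove than an n=3 core electron, so the actual values have to decide it.
Valence configurations: P²⁺ [Ne]3s²3p¹, B²⁺ [He]2s¹, O²⁺ [He]2s²2p².
The numbers (kJ/mol): Na 6910, P 2914, B 3660, O 5300, K 4420.
Putting it together, IE_3: P < B < K < O < Na.

P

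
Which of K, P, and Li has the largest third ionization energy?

Li

Consider each +2 ion: K²⁺ is already 1 electron into the core; P²⁺ still has 3 valence electrons; Li²⁺ is already 1 electron into the core.
Breaking into a closed-shell core is much more expensive than removing a leftover valence electron — K and Li have the largest IE_3 here.
Approximate IE_3 values (kJ/mol): K 4420, P 2914, Li 11815.
Putting it together, IE_3: P < K < Li.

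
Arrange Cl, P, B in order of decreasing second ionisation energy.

B > Cl > P

The second ionization energy removes an electron from the +1 ion. For each element: Cl⁺ still has 6 valence electrons; P⁺ still has 4 valence electrons; B⁺ still has 2 valence electrons.
All are still removing valence electrons, so compare the +1 ions as you would atoms: IE_2 generally rises across a period (higher Z_eff) and falls down a group (larger shell), subject to the usual subshell exceptions.
Valence configurations: Cl⁺ [Ne]3s²3p⁴, P⁺ [Ne]3s²3p², B⁺ [He]2s².
Approximate IE_2 values (kJ/mol): Cl 2298, P 1907, B 2427.
So the second ionization energies run P < Cl < B.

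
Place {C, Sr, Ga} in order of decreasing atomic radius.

C is in period 2, group 14; Ga is in period 4, group 13; Sr is in period 5, group 2.
Moving right in a period, electrons are added to the same shell under a stronger nuclear pull, so atoms get smaller; moving down, a new shell is opened and atoms get larger.
These span different periods and groups, so the two trends combine.
Ga > C: relative to C, both the across-period and down-group shifts push Ga's atomic radius up.
Sr > Ga: both effects reinforce here, so Sr is clearly the larger of the two.
Approximate values (pm): C 75, Ga 124, Sr 185.
So from largest to smallest: Sr > Ga > C.

Sr, Ga, C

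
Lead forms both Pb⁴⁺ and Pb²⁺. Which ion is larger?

Pb²⁺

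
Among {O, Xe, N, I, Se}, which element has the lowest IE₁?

Se

N is in period 2, group 15; O is in period 2, group 16; Se is in period 4, group 16; I is in period 5, group 17; Xe is in period 5, group 18.
Removing the outermost electron gets harder across a period and easier down a group.
Here both period and group differ, so the two effects have to be weighed against each other.
I > Se: the two effects oppose for this pair; the across-period effect wins (1008 vs 941 kJ/mol).
Xe > I: Xe lies to the right of I in period 5, so the across-period effect alone puts Xe higher.
O > Xe: period and group pull opposite ways; the down-group shift dominates (1314 vs 1170 kJ/mol).
N > O: this pair runs against the simple trend — see the exception note.
Note the exception: N has a higher first ionization energy than O, contrary to the simple trend — pairing an electron in O's 2p⁴ costs repulsion energy, so O ionizes more easily than half-filled N (2p³).
For reference (kJ/mol): N 1402, O 1314, Se 941, I 1008, Xe 1170.
The lowest IE₁ among these belongs to Se.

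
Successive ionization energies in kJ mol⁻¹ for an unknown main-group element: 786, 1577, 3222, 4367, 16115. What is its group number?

Look for the largest jump between consecutive ionization energies: IE5/IE4 ≈ 3.7, far larger than any earlier ratio.
That jump marks the point where a core electron is being removed. So the atom has 4 valence electrons.
A main-group element with 4 valence electrons is in group 14.

Group 14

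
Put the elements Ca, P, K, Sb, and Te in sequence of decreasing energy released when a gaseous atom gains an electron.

Electron affinity generally becomes more exothermic across a period toward the halogens and less exothermic down a group.
Neither a single period nor a single group — weigh both effects.
K > Ca: this pair runs against the simple trend — see the exception note.
P > K: relative to K, both the across-period and down-group shifts push P's electron affinity up.
Sb > P: this pair runs against the simple trend — see the exception note.
Te > Sb: both are in period 5; the period trend gives Te the larger value.
Note the exception: K has a higher electron affinity than Ca, contrary to the simple trend — adding an electron to Ca (ns²) has to open a new, higher-energy np subshell, which is unfavourable.
Note the exception: Sb has a higher electron affinity than P, contrary to the simple trend — both are half-filled np³, but the pairing/repulsion penalty for the added electron shrinks as the p orbitals become larger and more diffuse down the group, and for Sb that outweighs the weaker nuclear attraction.
Approximate values (kJ/mol): P 72, K 48, Ca 2, Sb 103, Te 190.
So from highest to lowest: Te > Sb > P > K > Ca.

Te > Sb > P > K > Ca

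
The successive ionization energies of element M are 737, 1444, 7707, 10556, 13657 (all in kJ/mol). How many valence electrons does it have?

Look for the largest jump between consecutive ionization energies: IE3/IE2 ≈ 5.3, far larger than any earlier ratio.
That jump marks the point where a core electron is being removed. So the atom has 2 valence electrons.

2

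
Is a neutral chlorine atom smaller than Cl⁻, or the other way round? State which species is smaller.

Cl

Forming Cl⁻ adds 1 electron to Cl. More electron–electron repulsion in the same shell, with unchanged nuclear charge, lets the cloud expand.
An anion is larger than its parent atom: Cl⁻ > Cl.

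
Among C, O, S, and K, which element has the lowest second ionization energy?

IE_2 is the cost of taking one more electron from the +1 cation: C⁺ still has 3 valence electrons; O⁺ still has 5 valence electrons; S⁺ still has 5 valence electrons; K⁺ is the bare [Ar] core.
Usually core removal costs more than valence removal, but here the competition is close: a tightly held n=2 valence electron can cost more to remove than an n=3 core electron, so the actual values have to decide it.
Valence configurations: C⁺ [He]2s²2p¹, O⁺ [He]2s²2p³, S⁺ [Ne]3s²3p³.
Approximate IE_2 values (kJ/mol): C 2353, O 3388, S 2252, K 3052.
So the second ionization energies run S < C < K < O.

S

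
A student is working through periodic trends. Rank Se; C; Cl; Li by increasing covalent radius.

C < Cl < Se < Li

Atomic radius shrinks across a period as nuclear charge pulls the same shell inward, and grows down a group as new shells are added.
Neither a single period nor a single group — weigh both effects.
Cl > C: the two effects oppose for this pair; the down-group effect wins (99 vs 75 pm).
Se > Cl: relative to Cl, both the across-period and down-group shifts push Se's atomic radius up.
Li > Se: period and group pull opposite ways; the across-period shift dominates (133 vs 116 pm).
Approximate values (pm): Li 133, C 75, Cl 99, Se 116.
So from smallest to largest: C < Cl < Se < Li.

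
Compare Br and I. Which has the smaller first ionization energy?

Br is in period 4, group 17; I is in period 5, group 17.
Across a period the outer electron is held more tightly (higher IE₁); down a group it sits in a higher shell, more shielded, and comes off more easily.
All are in group 17, so first ionization energy increases up the group.
So I has the smaller first ionization energy (I < Br).

I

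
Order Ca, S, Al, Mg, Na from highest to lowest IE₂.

Na > S > Al > Mg > Ca

The second ionization energy removes an electron from the +1 ion. For each element: Ca⁺ still has 1 valence electron; S⁺ still has 5 valence electrons; Al⁺ still has 2 valence electrons; Mg⁺ still has 1 valence electron; Na⁺ is the bare [Ne] core.
Core electrons are held far more tightly than valence electrons, so Na tops the IE_2 order.
Valence configurations: Ca⁺ [Ar]4s¹, S⁺ [Ne]3s²3p³, Al⁺ [Ne]3s², Mg⁺ [Ne]3s¹.
The numbers (kJ/mol): Ca 1145, S 2252, Al 1817, Mg 1451, Na 4562.
Putting it together, IE_2: Ca < Mg < Al < S < Na.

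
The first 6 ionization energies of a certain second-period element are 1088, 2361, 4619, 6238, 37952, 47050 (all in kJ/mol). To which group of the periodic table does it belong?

Group 14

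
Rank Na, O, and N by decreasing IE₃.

Na, O, N

The third ionization energy removes an electron from the +2 ion. For each element: Na²⁺ is already 1 electron into the core; O²⁺ still has 4 valence electrons; N²⁺ still has 3 valence electrons.
Core electrons are held far more tightly than valence electrons, so Na tops the IE_3 order.
Valence configurations: O²⁺ [He]2s²2p², N²⁺ [He]2s²2p¹.
Tabulated IE_3 (kJ/mol): Na 6910, O 5300, N 4578.
So the third ionization energies run N < O < Na.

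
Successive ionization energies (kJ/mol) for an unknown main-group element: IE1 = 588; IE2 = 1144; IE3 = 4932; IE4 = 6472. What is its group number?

Look for the largest jump between consecutive ionization energies: IE3/IE2 ≈ 4.3, far larger than any earlier ratio.
That jump marks the point where a core electron is being removed. So the atom has 2 valence electrons.
A main-group element with 2 valence electrons is in group 2.

Group 2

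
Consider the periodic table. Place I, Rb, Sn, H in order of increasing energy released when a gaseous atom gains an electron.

EA tends to increase across a period and decrease down a group, though the pattern is less regular than for IE or radius.
These span different periods and groups, so the two trends combine.
H > Rb: they share group 1; the group trend gives H the larger value.
Sn > H: the two effects oppose for this pair; the across-period effect wins (107 vs 73 kJ/mol).
I > Sn: I lies to the right of Sn in period 5, so the across-period effect alone puts I higher.
Approximate values (kJ/mol): H 73, Rb 47, Sn 107, I 295.
So from lowest to highest: Rb < H < Sn < I.

Rb, H, Sn, I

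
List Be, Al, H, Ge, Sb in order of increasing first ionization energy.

H is in period 1, group 1; Be is in period 2, group 2; Al is in period 3, group 13; Ge is in period 4, group 14; Sb is in period 5, group 15.
Removing the outermost electron gets harder across a period and easier down a group.
These sit on a diagonal, where the across-period and down-group effects partly cancel.
Ge > Al: period and group pull opposite ways; the across-period shift dominates (762 vs 578 kJ/mol).
Sb > Ge: period and group pull opposite ways; the across-period shift dominates (831 vs 762 kJ/mol).
Be > Sb: the two effects oppose for this pair; the down-group effect wins (900 vs 831 kJ/mol).
H > Be: period and group pull opposite ways; the down-group shift dominates (1312 vs 900 kJ/mol).
For reference (kJ/mol): H 1312, Be 900, Al 578, Ge 762, Sb 831.
So from lowest to highest: Al < Ge < Sb < Be < H.

Al, Ge, Sb, Be, H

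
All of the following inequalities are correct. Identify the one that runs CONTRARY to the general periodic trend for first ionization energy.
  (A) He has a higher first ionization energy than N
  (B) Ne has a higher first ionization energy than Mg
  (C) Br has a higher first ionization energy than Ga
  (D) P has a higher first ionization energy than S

The general trend: first ionization energy increases across a period and decreases down a group.
(A) He (period 1, group 18) vs N (period 2, group 15): the stated order agrees with the simple trend.
(B) Ne (period 2, group 18) vs Mg (period 3, group 2): the stated order agrees with the simple trend.
(C) Br (period 4, group 17) vs Ga (period 4, group 13): the stated order agrees with the simple trend.
(D) P (period 3, group 15) vs S (period 3, group 16): the stated order contradicts the simple trend.
The exception is (D): S (3p⁴) ionizes more easily than half-filled P (3p³) because the paired 3p electron in S is pushed out by e⁻–e⁻ repulsion.

(D)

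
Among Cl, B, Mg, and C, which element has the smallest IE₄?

Consider each +3 ion: Cl³⁺ still has 4 valence electrons; B³⁺ is the bare [He] core; Mg³⁺ is already 1 electron into the core; C³⁺ still has 1 valence electron.
Breaking into a closed-shell core is much more expensive than removing a leftover valence electron — Mg and B have the largest IE_4 here.
Valence configurations: Cl³⁺ [Ne]3s²3p², C³⁺ [He]2s¹.
Tabulated IE_4 (kJ/mol): Cl 5159, B 25026, Mg 10543, C 6223.
So the fourth ionization energies run Cl < C < Mg < B.

Cl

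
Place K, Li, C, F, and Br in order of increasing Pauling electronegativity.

K < Li < C < Br < F

Li is in period 2, group 1; C is in period 2, group 14; F is in period 2, group 17; K is in period 4, group 1; Br is in period 4, group 17.
Smaller atoms with higher effective nuclear charge are more electronegative.
Here both period and group differ, so the two effects have to be weighed against each other.
Li > K: Li sits above K in group 1, so the down-group effect alone puts Li higher.
C > Li: both are in period 2; the period trend gives C the larger value.
Br > C: the two effects oppose for this pair; the across-period effect wins (2.96 vs 2.55).
F > Br: F sits above Br in group 17, so the down-group effect alone puts F higher.
Tabulated electronegativity (Pauling): Li 0.98, C 2.55, F 3.98, K 0.82, Br 2.96.
So from lowest to highest: K < Li < C < Br < F.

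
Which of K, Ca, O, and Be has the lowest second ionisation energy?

Ca

The second ionization energy removes an electron from the +1 ion. For each element: K⁺ is the bare [Ar] core; Ca⁺ still has 1 valence electron; O⁺ still has 5 valence electrons; Be⁺ still has 1 valence electron.
Usually core removal costs more than valence removal, but here the competition is close: a tightly held n=2 valence electron can cost more to remove than an n=3 core electron, so the actual values have to decide it.
Valence configurations: Ca⁺ [Ar]4s¹, O⁺ [He]2s²2p³, Be⁺ [He]2s¹.
The numbers (kJ/mol): K 3052, Ca 1145, O 3388, Be 1757.
So the second ionization energies run Ca < Be < K < O.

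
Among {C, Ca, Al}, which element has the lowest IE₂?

After 1 electron has been removed, what remains? C⁺ still has 3 valence electrons; Ca⁺ still has 1 valence electron; Al⁺ still has 2 valence electrons.
All are still removing valence electrons, so compare the +1 ions as you would atoms: IE_2 generally rises across a period (higher Z_eff) and falls down a group (larger shell), subject to the usual subshell exceptions.
Valence configurations: C⁺ [He]2s²2p¹, Ca⁺ [Ar]4s¹, Al⁺ [Ne]3s².
The numbers (kJ/mol): C 2353, Ca 1145, Al 1817.
Hence IE_2: Ca < Al < C.

Ca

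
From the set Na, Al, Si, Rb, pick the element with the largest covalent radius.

Rb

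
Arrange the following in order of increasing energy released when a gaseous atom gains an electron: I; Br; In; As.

In < As < I < Br

As is in period 4, group 15; Br is in period 4, group 17; In is in period 5, group 13; I is in period 5, group 17.
Electron affinity generally becomes more exothermic across a period toward the halogens and less exothermic down a group.
These span different periods and groups, so the two trends combine.
As > In: relative to In, both the across-period and down-group shifts push As's electron affinity up.
I > As: period and group pull opposite ways; the across-period shift dominates (295 vs 78 kJ/mol).
Br > I: they share group 17; the group trend gives Br the larger value.
For reference (kJ/mol): As 78, Br 325, In 29, I 295.
So from lowest to highest: In < As < I < Br.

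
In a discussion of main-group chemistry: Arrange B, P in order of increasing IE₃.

P, B

After 2 electrons have been removed, what remains? B²⁺ still has 1 valence electron; P²⁺ still has 3 valence electrons.
All are still removing valence electrons, so compare the +2 ions as you would atoms: IE_3 generally rises across a period (higher Z_eff) and falls down a group (larger shell), subject to the usual subshell exceptions.
Valence configurations: B²⁺ [He]2s¹, P²⁺ [Ne]3s²3p¹.
Tabulated IE_3 (kJ/mol): B 3660, P 2914.
Putting it together, IE_3: P < B.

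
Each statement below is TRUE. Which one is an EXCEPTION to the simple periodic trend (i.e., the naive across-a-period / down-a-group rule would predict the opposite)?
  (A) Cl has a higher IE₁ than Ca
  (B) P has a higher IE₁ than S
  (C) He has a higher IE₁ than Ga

(B)

The general trend: IE₁ increases across a period and decreases down a group.
(A) Cl (period 3, group 17) vs Ca (period 4, group 2): the stated order agrees with the simple trend.
(B) P (period 3, group 15) vs S (period 3, group 16): the stated order contradicts the simple trend.
(C) He (period 1, group 18) vs Ga (period 4, group 13): the stated order agrees with the simple trend.
The exception is (B): S (3p⁴) ionizes more easily than half-filled P (3p³) because the paired 3p electron in S is pushed out by e⁻–e⁻ repulsion.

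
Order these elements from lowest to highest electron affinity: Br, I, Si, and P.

Electron affinity generally becomes more exothermic across a period toward the halogens and less exothermic down a group.
Neither a single period nor a single group — weigh both effects.
Si > P: this pair runs against the simple trend — see the exception note.
I > Si: the two effects oppose for this pair; the across-period effect wins (295 vs 134 kJ/mol).
Br > I: Br sits above I in group 17, so the down-group effect alone puts Br higher.
Note the exception: Si has a higher electron affinity than P, contrary to the simple trend — adding an electron to P's half-filled 3p³ is unfavourable, so Si (3p²) has the more exothermic EA.
For reference (kJ/mol): Si 134, P 72, Br 325, I 295.
So from lowest to highest: P < Si < I < Br.

P < Si < I < Br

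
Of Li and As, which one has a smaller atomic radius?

As

Li is in period 2, group 1; As is in period 4, group 15.
Across a period the added protons contract the valence shell; down a group each new principal shell makes the atom larger.
Neither a single period nor a single group — weigh both effects.
Li > As: period and group pull opposite ways; the across-period shift dominates (133 vs 121 pm).
Tabulated atomic radius (pm): Li 133, As 121.
So As has the smaller atomic radius (As < Li).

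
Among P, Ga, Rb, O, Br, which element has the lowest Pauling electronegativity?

Rb

O is in period 2, group 16; P is in period 3, group 15; Ga is in period 4, group 13; Br is in period 4, group 17; Rb is in period 5, group 1.
Electronegativity increases across a period and decreases down a group, tracking effective nuclear charge and atomic size.
Neither a single period nor a single group — weigh both effects.
Ga > Rb: relative to Rb, both the across-period and down-group shifts push Ga's electronegativity up.
P > Ga: both effects reinforce here, so P is clearly the higher of the two.
Br > P: period and group pull opposite ways; the across-period shift dominates (2.96 vs 2.19).
O > Br: period and group pull opposite ways; the down-group shift dominates (3.44 vs 2.96).
For reference (Pauling): O 3.44, P 2.19, Ga 1.81, Br 2.96, Rb 0.82.
The lowest Pauling electronegativity among these belongs to Rb.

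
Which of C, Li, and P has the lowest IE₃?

P

Consider each +2 ion: C²⁺ still has 2 valence electrons; Li²⁺ is already 1 electron into the core; P²⁺ still has 3 valence electrons.
Core electrons are held far more tightly than valence electrons, so Li tops the IE_3 order.
Valence configurations: C²⁺ [He]2s², P²⁺ [Ne]3s²3p¹.
Tabulated IE_3 (kJ/mol): C 4620, Li 11815, P 2914.
Putting it together, IE_3: P < C < Li.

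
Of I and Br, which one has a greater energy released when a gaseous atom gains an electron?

Br

Br is in period 4, group 17; I is in period 5, group 17.
Electron affinity generally becomes more exothermic across a period toward the halogens and less exothermic down a group.
All are in group 17, so electron affinity increases up the group.
So Br has the greater energy released when a gaseous atom gains an electron (Br > I).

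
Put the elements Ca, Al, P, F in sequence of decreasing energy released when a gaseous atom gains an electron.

F > P > Al > Ca

Atoms with high Z_eff and room in the valence shell (especially the halogens) have the most exothermic electron affinities.
Neither a single period nor a single group — weigh both effects.
Al > Ca: both effects reinforce here, so Al is clearly the higher of the two.
P > Al: both are in period 3; the period trend gives P the larger value.
F > P: relative to P, both the across-period and down-group shifts push F's electron affinity up.
Approximate values (kJ/mol): F 328, Al 42, P 72, Ca 2.
So from highest to lowest: F > P > Al > Ca.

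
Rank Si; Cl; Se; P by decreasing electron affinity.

Si is in period 3, group 14; P is in period 3, group 15; Cl is in period 3, group 17; Se is in period 4, group 16.
EA tends to increase across a period and decrease down a group, though the pattern is less regular than for IE or radius.
These span different periods and groups, so the two trends combine.
Si > P: this pair runs against the simple trend — see the exception note.
Se > Si: period and group pull opposite ways; the across-period shift dominates (195 vs 134 kJ/mol).
Cl > Se: both effects reinforce here, so Cl is clearly the higher of the two.
Note the exception: Si has a higher electron affinity than P, contrary to the simple trend — adding an electron to P's half-filled 3p³ is unfavourable, so Si (3p²) has the more exothermic EA.
Approximate values (kJ/mol): Si 134, P 72, Cl 349, Se 195.
So from highest to lowest: Cl > Se > Si > P.

Cl, Se, Si, P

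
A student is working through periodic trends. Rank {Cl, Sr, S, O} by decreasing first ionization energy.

O is in period 2, group 16; S is in period 3, group 16; Cl is in period 3, group 17; Sr is in period 5, group 2.
Across a period the outer electron is held more tightly (higher IE₁); down a group it sits in a higher shell, more shielded, and comes off more easily.
Neither a single period nor a single group — weigh both effects.
S > Sr: both effects reinforce here, so S is clearly the higher of the two.
Cl > S: Cl lies to the right of S in period 3, so the across-period effect alone puts Cl higher.
O > Cl: period and group pull opposite ways; the down-group shift dominates (1314 vs 1251 kJ/mol).
Approximate values (kJ/mol): O 1314, S 1000, Cl 1251, Sr 550.
So from highest to lowest: O > Cl > S > Sr.

O, Cl, S, Sr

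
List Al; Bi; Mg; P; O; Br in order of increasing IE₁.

Al < Bi < Mg < P < Br < O

O is in period 2, group 16; Mg is in period 3, group 2; Al is in period 3, group 13; P is in period 3, group 15; Br is in period 4, group 17; Bi is in period 6, group 15.
Across a period the outer electron is held more tightly (higher IE₁); down a group it sits in a higher shell, more shielded, and comes off more easily.
These span different periods and groups, so the two trends combine.
Bi > Al: the two effects oppose for this pair; the across-period effect wins (703 vs 578 kJ/mol).
Mg > Bi: the two effects oppose for this pair; the down-group effect wins (738 vs 703 kJ/mol).
P > Mg: both are in period 3; the period trend gives P the larger value.
Br > P: the two effects oppose for this pair; the across-period effect wins (1140 vs 1012 kJ/mol).
O > Br: period and group pull opposite ways; the down-group shift dominates (1314 vs 1140 kJ/mol).
Note the exception: Mg has a higher first ionization energy than Al, contrary to the simple trend — Al's single 3p electron is easier to remove than one from Mg's filled 3s².
For reference (kJ/mol): O 1314, Mg 738, Al 578, P 1012, Br 1140, Bi 703.
So from lowest to highest: Al < Bi < Mg < P < Br < O.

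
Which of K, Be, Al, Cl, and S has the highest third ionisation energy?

Be

After 2 electrons have been removed, what remains? K²⁺ is already 1 electron into the core; Be²⁺ is the bare [He] core; Al²⁺ still has 1 valence electron; Cl²⁺ still has 5 valence electrons; S²⁺ still has 4 valence electrons.
Pulling an electron out of a noble-gas core costs far more than removing a remaining valence electron, so K and Be sit at the high end of IE_3.
Valence configurations: Al²⁺ [Ne]3s¹, Cl²⁺ [Ne]3s²3p³, S²⁺ [Ne]3s²3p².
Approximate IE_3 values (kJ/mol): K 4420, Be 14849, Al 2745, Cl 3822, S 3357.
Hence IE_3: Al < S < Cl < K < Be.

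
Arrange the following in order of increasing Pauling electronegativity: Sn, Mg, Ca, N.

N is in period 2, group 15; Mg is in period 3, group 2; Ca is in period 4, group 2; Sn is in period 5, group 14.
Electronegativity increases across a period and decreases down a group, tracking effective nuclear charge and atomic size.
These span different periods and groups, so the two trends combine.
Mg > Ca: Mg sits above Ca in group 2, so the down-group effect alone puts Mg higher.
Sn > Mg: period and group pull opposite ways; the across-period shift dominates (1.96 vs 1.31).
N > Sn: relative to Sn, both the across-period and down-group shifts push N's electronegativity up.
For reference (Pauling): N 3.04, Mg 1.31, Ca 1.00, Sn 1.96.
So from lowest to highest: Ca < Mg < Sn < N.

Ca, Mg, Sn, N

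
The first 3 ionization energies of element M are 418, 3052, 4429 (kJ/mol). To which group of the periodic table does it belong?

Look for the largest jump between consecutive ionization energies: IE2/IE1 ≈ 7.3, far larger than any earlier ratio.
That jump marks the point where a core electron is being removed. So the atom has 1 valence electron.
A main-group element with 1 valence electron is in group 1.

Group 1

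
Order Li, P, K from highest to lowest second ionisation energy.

Li > K > P

IE_2 is the cost of taking one more electron from the +1 cation: Li⁺ is the bare [He] core; P⁺ still has 4 valence electrons; K⁺ is the bare [Ar] core.
Pulling an electron out of a noble-gas core costs far more than removing a remaining valence electron, so K and Li sit at the high end of IE_2.
The numbers (kJ/mol): Li 7298, P 1907, K 3052.
Overall IE_2 order: P < K < Li.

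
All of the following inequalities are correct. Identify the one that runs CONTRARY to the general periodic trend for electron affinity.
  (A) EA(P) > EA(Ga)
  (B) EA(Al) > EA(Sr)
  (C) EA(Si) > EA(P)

The general trend: electron affinity increases across a period and decreases down a group.
(A) P (period 3, group 15) vs Ga (period 4, group 13): the stated order agrees with the simple trend.
(B) Al (period 3, group 13) vs Sr (period 5, group 2): the stated order agrees with the simple trend.
(C) Si (period 3, group 14) vs P (period 3, group 15): the stated order contradicts the simple trend.
The exception is (C): adding an electron to P's half-filled 3p³ is unfavourable, so Si (3p²) has the more exothermic EA.

(C)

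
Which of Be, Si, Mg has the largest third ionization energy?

Be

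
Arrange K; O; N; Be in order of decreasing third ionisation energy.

Be, O, N, K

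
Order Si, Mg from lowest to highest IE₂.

Mg, Si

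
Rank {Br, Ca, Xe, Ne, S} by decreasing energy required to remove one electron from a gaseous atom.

Ne is in period 2, group 18; S is in period 3, group 16; Ca is in period 4, group 2; Br is in period 4, group 17; Xe is in period 5, group 18.
IE₁ increases left→right with effective nuclear charge and decreases top→bottom as the valence shell moves farther out.
These span different periods and groups, so the two trends combine.
S > Ca: both effects reinforce here, so S is clearly the higher of the two.
Br > S: period and group pull opposite ways; the across-period shift dominates (1140 vs 1000 kJ/mol).
Xe > Br: the two effects oppose for this pair; the across-period effect wins (1170 vs 1140 kJ/mol).
Ne > Xe: Ne sits above Xe in group 18, so the down-group effect alone puts Ne higher.
Tabulated first ionization energy (kJ/mol): Ne 2081, S 1000, Ca 590, Br 1140, Xe 1170.
So from highest to lowest: Ne > Xe > Br > S > Ca.

Ne, Xe, Br, S, Ca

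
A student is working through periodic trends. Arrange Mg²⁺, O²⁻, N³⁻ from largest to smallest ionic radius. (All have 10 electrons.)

N³⁻ > O²⁻ > Mg²⁺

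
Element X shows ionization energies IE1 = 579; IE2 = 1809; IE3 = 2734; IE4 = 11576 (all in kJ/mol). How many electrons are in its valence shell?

3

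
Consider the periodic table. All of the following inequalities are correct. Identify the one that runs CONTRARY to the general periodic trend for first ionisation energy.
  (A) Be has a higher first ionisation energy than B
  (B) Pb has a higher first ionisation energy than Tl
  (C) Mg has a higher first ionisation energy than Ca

(A)

The general trend: first ionisation energy increases across a period and decreases down a group.
(A) Be (period 2, group 2) vs B (period 2, group 13): the stated order contradicts the simple trend.
(B) Pb (period 6, group 14) vs Tl (period 6, group 13): the stated order agrees with the simple trend.
(C) Mg (period 3, group 2) vs Ca (period 4, group 2): the stated order agrees with the simple trend.
The exception is (A): removing B's lone 2p electron is easier than breaking Be's filled 2s².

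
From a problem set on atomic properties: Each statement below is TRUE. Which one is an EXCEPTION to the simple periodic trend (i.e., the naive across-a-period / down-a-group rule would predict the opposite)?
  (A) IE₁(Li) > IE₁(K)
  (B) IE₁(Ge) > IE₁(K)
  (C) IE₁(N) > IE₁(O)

(C)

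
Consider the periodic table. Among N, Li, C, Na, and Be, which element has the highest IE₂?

Li

The second ionization energy removes an electron from the +1 ion. For each element: N⁺ still has 4 valence electrons; Li⁺ is the bare [He] core; C⁺ still has 3 valence electrons; Na⁺ is the bare [Ne] core; Be⁺ still has 1 valence electron.
Pulling an electron out of a noble-gas core costs far more than removing a remaining valence electron, so Na and Li sit at the high end of IE_2.
Valence configurations: N⁺ [He]2s²2p², C⁺ [He]2s²2p¹, Be⁺ [He]2s¹.
Tabulated IE_2 (kJ/mol): N 2856, Li 7298, C 2353, Na 4562, Be 1757.
Overall IE_2 order: Be < C < N < Na < Li.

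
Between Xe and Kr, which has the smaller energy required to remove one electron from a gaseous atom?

Removing the outermost electron gets harder across a period and easier down a group.
All are in group 18, so first ionization energy increases up the group.
So Xe has the smaller energy required to remove one electron from a gaseous atom (Xe < Kr).

Xe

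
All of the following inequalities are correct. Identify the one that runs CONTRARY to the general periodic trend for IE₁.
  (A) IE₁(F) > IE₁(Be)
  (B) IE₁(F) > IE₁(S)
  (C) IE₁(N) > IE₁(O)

(C)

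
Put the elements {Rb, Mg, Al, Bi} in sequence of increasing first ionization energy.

Rb, Al, Bi, Mg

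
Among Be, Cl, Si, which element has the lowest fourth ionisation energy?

Consider each +3 ion: Be³⁺ is already 1 electron into the core; Cl³⁺ still has 4 valence electrons; Si³⁺ still has 1 valence electron.
Pulling an electron out of a noble-gas core costs far more than removing a remaining valence electron, so Be sits at the high end of IE_4.
Valence configurations: Cl³⁺ [Ne]3s²3p², Si³⁺ [Ne]3s¹.
The numbers (kJ/mol): Be 21007, Cl 5159, Si 4356.
Overall IE_4 order: Si < Cl < Be.

Si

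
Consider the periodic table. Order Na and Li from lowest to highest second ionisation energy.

Na, Li

Consider each +1 ion: Na⁺ is the bare [Ne] core; Li⁺ is the bare [He] core.
All of these are removing an electron from a noble-gas core or deeper; the smaller core (lower principal quantum number) is held far more tightly, and within a period the higher nuclear charge binds the same core more tightly.
The numbers (kJ/mol): Na 4562, Li 7298.
So the second ionization energies run Na < Li.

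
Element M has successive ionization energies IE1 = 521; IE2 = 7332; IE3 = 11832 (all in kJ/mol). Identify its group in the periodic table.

Group 1

Look for the largest jump between consecutive ionization energies: IE2/IE1 ≈ 14.1, far larger than any earlier ratio.
That jump marks the point where a core electron is being removed. So the atom has 1 valence electron.
A main-group element with 1 valence electron is in group 1.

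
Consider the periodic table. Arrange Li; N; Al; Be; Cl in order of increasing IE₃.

Al < Cl < N < Li < Be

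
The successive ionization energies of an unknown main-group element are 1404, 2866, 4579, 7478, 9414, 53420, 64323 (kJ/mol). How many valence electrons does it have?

Look for the largest jump between consecutive ionization energies: IE6/IE5 ≈ 5.7, far larger than any earlier ratio.
That jump marks the point where a core electron is being removed. So the atom has 5 valence electrons.

5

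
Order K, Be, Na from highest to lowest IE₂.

Na, K, Be

The second ionization energy removes an electron from the +1 ion. For each element: K⁺ is the bare [Ar] core; Be⁺ still has 1 valence electron; Na⁺ is the bare [Ne] core.
Breaking into a closed-shell core is much more expensive than removing a leftover valence electron — K and Na have the largest IE_2 here.
The numbers (kJ/mol): K 3052, Be 1757, Na 4562.
So the second ionization energies run Be < K < Na.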